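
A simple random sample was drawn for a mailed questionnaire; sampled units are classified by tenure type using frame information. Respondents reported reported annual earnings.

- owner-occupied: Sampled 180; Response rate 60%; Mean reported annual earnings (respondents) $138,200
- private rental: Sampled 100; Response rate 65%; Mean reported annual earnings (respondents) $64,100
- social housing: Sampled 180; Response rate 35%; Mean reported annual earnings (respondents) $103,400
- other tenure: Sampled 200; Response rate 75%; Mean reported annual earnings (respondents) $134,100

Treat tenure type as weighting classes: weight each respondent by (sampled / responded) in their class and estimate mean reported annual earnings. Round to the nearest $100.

With weight = n_sampled/n_responded per class, the weighted class total is n_sampled:
  owner-occupied: 180 × 138,200 = 24,876,000
  private rental: 100 × 64,100 = 6,410,000
  social housing: 180 × 103,400 = 18,612,000
  other tenure: 200 × 134,100 = 26,820,000
Adjusted estimate = 76,718,000 / 660 = 116239 → $116,200.

$116,200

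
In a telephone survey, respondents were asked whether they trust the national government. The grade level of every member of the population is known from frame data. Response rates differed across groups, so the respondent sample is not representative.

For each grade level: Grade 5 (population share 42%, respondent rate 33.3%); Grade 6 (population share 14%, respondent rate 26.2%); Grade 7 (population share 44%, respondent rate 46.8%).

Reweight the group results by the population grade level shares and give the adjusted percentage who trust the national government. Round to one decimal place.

38.2%

Post-stratification weights by population share, not respondent share:
  Grade 5: 0.42 × 33.3 = 13.986
  Grade 6: 0.14 × 26.2 = 3.668
  Grade 7: 0.44 × 46.8 = 20.592
Post-stratified estimate = 38.246 → 38.2%.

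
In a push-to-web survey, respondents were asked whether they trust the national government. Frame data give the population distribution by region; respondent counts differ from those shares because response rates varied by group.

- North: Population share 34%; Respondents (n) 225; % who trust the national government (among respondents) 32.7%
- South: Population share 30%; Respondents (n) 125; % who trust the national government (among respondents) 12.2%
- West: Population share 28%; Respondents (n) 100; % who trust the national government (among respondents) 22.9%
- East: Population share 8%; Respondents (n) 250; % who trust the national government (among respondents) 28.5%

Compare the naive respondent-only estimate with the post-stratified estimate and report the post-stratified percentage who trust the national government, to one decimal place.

Unadjusted (pooled respondent) estimate weights by respondent counts:
  (225/700)×32.7 + (125/700)×12.2 + (100/700)×22.9 + (250/700)×28.5 = 26.1393%
Post-stratified estimate weights by population shares:
  0.34×32.7 + 0.3×12.2 + 0.28×22.9 + 0.08×28.5 = 23.47%

23.5%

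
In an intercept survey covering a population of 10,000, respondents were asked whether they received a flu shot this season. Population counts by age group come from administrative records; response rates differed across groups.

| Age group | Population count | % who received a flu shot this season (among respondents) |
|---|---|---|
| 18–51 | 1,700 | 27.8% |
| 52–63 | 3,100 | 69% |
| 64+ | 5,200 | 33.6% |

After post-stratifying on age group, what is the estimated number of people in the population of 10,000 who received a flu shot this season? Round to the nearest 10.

4,360

Estimated count per cell = population count × respondent percentage:
  18–51: 1,700 × 27.8% = 472.6
  52–63: 3,100 × 69% = 2139
  64+: 5,200 × 33.6% = 1747.2
Estimated total = 4358.8 → 4,360.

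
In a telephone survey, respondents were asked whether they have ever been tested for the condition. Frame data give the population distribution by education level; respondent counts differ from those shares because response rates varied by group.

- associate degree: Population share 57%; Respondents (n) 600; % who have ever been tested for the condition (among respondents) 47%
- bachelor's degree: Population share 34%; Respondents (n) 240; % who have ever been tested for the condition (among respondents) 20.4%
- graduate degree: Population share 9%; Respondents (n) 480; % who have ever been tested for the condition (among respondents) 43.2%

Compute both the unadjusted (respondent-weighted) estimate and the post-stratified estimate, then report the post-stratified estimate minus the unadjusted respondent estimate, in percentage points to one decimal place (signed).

Unadjusted (pooled respondent) estimate weights by respondent counts:
  (600/1320)×47 + (240/1320)×20.4 + (480/1320)×43.2 = 40.7818%
Post-stratifying to population shares instead:
  0.57×47 + 0.34×20.4 + 0.09×43.2 = 37.614%
Difference = 37.614 − 40.7818 = -3.1678 pp.

-3.2 percentage points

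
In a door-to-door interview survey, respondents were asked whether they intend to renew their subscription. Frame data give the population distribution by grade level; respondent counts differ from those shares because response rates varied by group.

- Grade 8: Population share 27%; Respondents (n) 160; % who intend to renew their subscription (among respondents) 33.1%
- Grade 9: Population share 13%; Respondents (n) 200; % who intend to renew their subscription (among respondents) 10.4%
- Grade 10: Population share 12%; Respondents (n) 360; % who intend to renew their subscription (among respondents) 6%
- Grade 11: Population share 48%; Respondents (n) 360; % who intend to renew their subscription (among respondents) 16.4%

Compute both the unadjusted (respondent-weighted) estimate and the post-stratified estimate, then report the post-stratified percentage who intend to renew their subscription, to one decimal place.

Without adjustment, the pooled respondent share is:
  (160/1080)×33.1 + (200/1080)×10.4 + (360/1080)×6 + (360/1080)×16.4 = 14.2963%
Post-stratified estimate weights by population shares:
  0.27×33.1 + 0.13×10.4 + 0.12×6 + 0.48×16.4 = 18.881%

18.9%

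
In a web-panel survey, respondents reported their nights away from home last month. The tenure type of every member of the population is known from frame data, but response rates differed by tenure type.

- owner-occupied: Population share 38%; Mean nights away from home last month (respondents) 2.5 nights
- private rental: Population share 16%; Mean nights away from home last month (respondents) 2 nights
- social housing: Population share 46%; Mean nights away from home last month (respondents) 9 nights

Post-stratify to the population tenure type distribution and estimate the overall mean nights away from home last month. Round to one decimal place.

Weight each group's respondent value by its population share:
  owner-occupied: 0.38 × 2.5 = 0.95
  private rental: 0.16 × 2 = 0.32
  social housing: 0.46 × 9 = 4.14
Post-stratified estimate = 5.41 → 5.4.

5.4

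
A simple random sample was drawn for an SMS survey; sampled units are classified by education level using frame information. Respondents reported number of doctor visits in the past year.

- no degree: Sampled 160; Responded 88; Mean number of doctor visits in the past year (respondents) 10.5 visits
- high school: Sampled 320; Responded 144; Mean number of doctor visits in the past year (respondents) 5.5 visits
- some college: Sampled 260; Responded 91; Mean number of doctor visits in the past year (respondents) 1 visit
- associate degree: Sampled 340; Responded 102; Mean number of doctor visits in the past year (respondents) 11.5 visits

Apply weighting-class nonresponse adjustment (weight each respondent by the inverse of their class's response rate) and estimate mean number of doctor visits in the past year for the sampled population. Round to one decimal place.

7.0

Response rates by class: no degree 88/160 = 55%, high school 144/320 = 45%, some college 91/260 = 35%, associate degree 102/340 = 30%.
Weighting each respondent by the inverse class response rate inflates each class back to its sampled size, so the class weight is n_sampled:
  no degree: 160 × 10.5 = 1680
  high school: 320 × 5.5 = 1760
  some college: 260 × 1 = 260
  associate degree: 340 × 11.5 = 3910
Adjusted estimate = 7610 / 1,080 = 7.0463 → 7.0.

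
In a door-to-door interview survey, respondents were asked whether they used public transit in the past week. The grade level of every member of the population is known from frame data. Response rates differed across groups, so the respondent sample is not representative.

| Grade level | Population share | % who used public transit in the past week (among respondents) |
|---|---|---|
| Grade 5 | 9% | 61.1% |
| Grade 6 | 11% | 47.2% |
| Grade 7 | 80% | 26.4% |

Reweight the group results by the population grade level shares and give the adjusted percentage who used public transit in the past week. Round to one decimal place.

31.8%

Reweight to the known grade level distribution:
  Grade 5: 0.09 × 61.1 = 5.499
  Grade 6: 0.11 × 47.2 = 5.192
  Grade 7: 0.8 × 26.4 = 21.12
Post-stratified estimate = 31.811 → 31.8%.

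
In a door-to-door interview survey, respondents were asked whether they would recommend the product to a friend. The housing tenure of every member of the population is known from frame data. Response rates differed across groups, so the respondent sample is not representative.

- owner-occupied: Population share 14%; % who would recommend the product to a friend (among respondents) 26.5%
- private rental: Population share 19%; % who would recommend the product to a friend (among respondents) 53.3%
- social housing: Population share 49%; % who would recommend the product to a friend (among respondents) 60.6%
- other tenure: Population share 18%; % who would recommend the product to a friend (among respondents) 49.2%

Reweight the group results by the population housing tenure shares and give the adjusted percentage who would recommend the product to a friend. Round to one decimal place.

52.4%

Weight each group's respondent value by its population share:
  owner-occupied: 0.14 × 26.5 = 3.71
  private rental: 0.19 × 53.3 = 10.127
  social housing: 0.49 × 60.6 = 29.694
  other tenure: 0.18 × 49.2 = 8.856
Post-stratified estimate = 52.387 → 52.4%.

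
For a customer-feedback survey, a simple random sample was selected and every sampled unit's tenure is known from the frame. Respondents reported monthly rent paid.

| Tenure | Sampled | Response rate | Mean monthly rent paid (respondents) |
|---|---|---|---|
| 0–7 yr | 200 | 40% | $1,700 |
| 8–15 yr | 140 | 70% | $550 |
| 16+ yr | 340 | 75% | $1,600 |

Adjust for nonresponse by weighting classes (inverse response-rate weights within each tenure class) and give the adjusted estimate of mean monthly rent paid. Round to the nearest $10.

$1,410

Inverse-response-rate weighting restores each class to its sampled count, so class totals weight by n_sampled:
  0–7 yr: 200 × 1700 = 340,000
  8–15 yr: 140 × 550 = 77,000
  16+ yr: 340 × 1600 = 544,000
Adjusted estimate = 961,000 / 680 = 1413.24 → $1,410.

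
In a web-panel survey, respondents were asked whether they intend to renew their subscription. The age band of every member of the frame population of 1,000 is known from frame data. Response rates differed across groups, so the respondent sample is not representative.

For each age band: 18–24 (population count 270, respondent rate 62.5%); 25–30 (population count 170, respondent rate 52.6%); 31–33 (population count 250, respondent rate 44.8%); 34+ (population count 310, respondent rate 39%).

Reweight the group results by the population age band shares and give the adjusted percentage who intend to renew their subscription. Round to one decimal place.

Weight each group's respondent value by its population share:
  18–24: (270/1,000) × 62.5 = 16.875
  25–30: (170/1,000) × 52.6 = 8.942
  31–33: (250/1,000) × 44.8 = 11.2
  34+: (310/1,000) × 39 = 12.09
Post-stratified estimate = 49.107 → 49.1%.

49.1%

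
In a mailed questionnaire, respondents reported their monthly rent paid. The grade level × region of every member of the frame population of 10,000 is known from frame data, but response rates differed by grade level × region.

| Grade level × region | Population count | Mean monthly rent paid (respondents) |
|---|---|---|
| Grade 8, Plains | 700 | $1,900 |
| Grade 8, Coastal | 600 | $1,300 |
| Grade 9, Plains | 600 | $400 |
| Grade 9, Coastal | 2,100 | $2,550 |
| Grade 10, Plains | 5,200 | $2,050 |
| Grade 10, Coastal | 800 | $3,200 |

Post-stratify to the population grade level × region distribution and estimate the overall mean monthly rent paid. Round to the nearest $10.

$2,090

Each cell contributes population-share × respondent value:
  Grade 8, Plains: (700/10,000) × 1900 = 133
  Grade 8, Coastal: (600/10,000) × 1300 = 78
  Grade 9, Plains: (600/10,000) × 400 = 24
  Grade 9, Coastal: (2,100/10,000) × 2550 = 535.5
  Grade 10, Plains: (5,200/10,000) × 2050 = 1066
  Grade 10, Coastal: (800/10,000) × 3200 = 256
Post-stratified estimate = 2092.5 → $2,090.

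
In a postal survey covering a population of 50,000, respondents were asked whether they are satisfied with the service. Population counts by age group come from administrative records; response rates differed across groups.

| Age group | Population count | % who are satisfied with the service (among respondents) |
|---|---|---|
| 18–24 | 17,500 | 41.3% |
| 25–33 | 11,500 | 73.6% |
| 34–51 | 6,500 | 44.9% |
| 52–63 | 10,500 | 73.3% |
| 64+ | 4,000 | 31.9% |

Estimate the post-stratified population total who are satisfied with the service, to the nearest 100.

Estimated count per cell = population count × respondent percentage:
  18–24: 17,500 × 41.3% = 7227.5
  25–33: 11,500 × 73.6% = 8464
  34–51: 6,500 × 44.9% = 2918.5
  52–63: 10,500 × 73.3% = 7696.5
  64+: 4,000 × 31.9% = 1276
Estimated total = 27582.5 → 27,600.

27,600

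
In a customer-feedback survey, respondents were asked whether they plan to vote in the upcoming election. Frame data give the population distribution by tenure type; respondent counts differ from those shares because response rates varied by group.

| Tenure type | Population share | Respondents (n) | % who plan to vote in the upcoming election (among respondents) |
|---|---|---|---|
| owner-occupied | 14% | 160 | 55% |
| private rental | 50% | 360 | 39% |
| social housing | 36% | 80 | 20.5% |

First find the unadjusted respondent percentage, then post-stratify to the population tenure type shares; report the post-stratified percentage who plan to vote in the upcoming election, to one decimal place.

Without adjustment, the pooled respondent share is:
  (160/600)×55 + (360/600)×39 + (80/600)×20.5 = 40.8%
Post-stratified estimate weights by population shares:
  0.14×55 + 0.5×39 + 0.36×20.5 = 34.58%

34.6%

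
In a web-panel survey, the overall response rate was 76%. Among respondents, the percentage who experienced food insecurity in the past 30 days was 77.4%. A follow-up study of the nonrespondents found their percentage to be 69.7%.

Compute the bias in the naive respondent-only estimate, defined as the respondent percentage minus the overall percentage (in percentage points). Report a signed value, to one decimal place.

+1.8 percentage points

Nonresponse fraction = 1 − 0.76 = 0.24.
Bias = (nonresponse fraction) × (respondent percentage − nonrespondent percentage)
     = 0.24 × (77.4 − 69.7) = 0.24 × 7.7 = 1.848.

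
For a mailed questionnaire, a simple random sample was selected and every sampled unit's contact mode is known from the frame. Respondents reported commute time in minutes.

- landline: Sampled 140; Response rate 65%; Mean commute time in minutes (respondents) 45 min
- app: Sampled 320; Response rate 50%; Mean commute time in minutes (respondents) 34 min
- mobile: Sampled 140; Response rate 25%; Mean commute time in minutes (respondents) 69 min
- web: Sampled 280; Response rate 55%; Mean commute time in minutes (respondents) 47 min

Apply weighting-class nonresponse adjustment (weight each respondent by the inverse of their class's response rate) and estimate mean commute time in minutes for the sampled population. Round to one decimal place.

45.5

With weight = n_sampled/n_responded per class, the weighted class total is n_sampled:
  landline: 140 × 45 = 6300
  app: 320 × 34 = 10,880
  mobile: 140 × 69 = 9660
  web: 280 × 47 = 13,160
Adjusted estimate = 40,000 / 880 = 45.4545 → 45.5.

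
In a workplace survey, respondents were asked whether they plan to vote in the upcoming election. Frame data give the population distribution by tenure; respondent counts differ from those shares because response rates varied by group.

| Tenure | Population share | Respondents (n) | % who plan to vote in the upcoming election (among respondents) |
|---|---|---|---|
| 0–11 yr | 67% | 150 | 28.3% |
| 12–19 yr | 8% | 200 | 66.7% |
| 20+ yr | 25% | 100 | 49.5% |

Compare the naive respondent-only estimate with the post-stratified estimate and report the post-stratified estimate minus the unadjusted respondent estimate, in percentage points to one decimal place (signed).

-13.4 percentage points

Unadjusted (pooled respondent) estimate weights by respondent counts:
  (150/450)×28.3 + (200/450)×66.7 + (100/450)×49.5 = 50.0778%
Post-stratified estimate weights by population shares:
  0.67×28.3 + 0.08×66.7 + 0.25×49.5 = 36.672%
Difference = 36.672 − 50.0778 = -13.4058 pp.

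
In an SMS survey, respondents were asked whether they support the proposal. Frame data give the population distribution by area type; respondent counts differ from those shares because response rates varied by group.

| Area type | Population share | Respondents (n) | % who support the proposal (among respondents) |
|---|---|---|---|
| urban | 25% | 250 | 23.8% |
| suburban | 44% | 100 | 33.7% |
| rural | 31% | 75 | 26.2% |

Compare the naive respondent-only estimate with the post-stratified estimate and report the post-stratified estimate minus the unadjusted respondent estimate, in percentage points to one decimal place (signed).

+2.3 percentage points

Naive respondent-only estimate (weights = respondent counts):
  (250/425)×23.8 + (100/425)×33.7 + (75/425)×26.2 = 26.5529%
Post-stratifying to population shares instead:
  0.25×23.8 + 0.44×33.7 + 0.31×26.2 = 28.9%
Difference = 28.9 − 26.5529 = 2.3471 pp.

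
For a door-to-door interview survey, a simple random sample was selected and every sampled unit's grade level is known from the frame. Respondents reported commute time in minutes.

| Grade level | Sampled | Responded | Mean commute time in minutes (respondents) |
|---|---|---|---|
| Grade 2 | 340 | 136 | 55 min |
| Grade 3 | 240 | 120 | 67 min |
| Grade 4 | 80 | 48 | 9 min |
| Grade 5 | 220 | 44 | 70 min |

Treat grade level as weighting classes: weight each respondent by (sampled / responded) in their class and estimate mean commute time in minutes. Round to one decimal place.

57.8

Response rates by class: Grade 2 136/340 = 40%, Grade 3 120/240 = 50%, Grade 4 48/80 = 60%, Grade 5 44/220 = 20%.
With weight = n_sampled/n_responded per class, the weighted class total is n_sampled:
  Grade 2: 340 × 55 = 18,700
  Grade 3: 240 × 67 = 16,080
  Grade 4: 80 × 9 = 720
  Grade 5: 220 × 70 = 15,400
Adjusted estimate = 50,900 / 880 = 57.8409 → 57.8.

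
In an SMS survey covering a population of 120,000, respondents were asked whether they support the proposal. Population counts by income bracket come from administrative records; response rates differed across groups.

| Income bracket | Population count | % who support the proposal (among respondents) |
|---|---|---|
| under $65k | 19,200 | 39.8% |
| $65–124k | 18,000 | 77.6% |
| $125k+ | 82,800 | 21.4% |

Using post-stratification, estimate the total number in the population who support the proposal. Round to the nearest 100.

39,300

Estimated count per cell = population count × respondent percentage:
  under $65k: 19,200 × 39.8% = 7641.6
  $65–124k: 18,000 × 77.6% = 13,968
  $125k+: 82,800 × 21.4% = 17719.2
Estimated total = 39328.8 → 39,300.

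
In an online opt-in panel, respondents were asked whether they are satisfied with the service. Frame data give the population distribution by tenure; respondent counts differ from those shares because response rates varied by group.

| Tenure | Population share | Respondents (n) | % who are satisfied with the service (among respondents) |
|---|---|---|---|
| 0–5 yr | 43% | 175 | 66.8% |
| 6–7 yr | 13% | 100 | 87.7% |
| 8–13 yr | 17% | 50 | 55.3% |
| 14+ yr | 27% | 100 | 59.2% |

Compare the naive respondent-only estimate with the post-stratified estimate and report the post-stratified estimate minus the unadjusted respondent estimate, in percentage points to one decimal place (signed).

-3.1 percentage points

Unadjusted (pooled respondent) estimate weights by respondent counts:
  (175/425)×66.8 + (100/425)×87.7 + (50/425)×55.3 + (100/425)×59.2 = 68.5765%
Post-stratified estimate weights by population shares:
  0.43×66.8 + 0.13×87.7 + 0.17×55.3 + 0.27×59.2 = 65.51%
Difference = 65.51 − 68.5765 = -3.0665 pp.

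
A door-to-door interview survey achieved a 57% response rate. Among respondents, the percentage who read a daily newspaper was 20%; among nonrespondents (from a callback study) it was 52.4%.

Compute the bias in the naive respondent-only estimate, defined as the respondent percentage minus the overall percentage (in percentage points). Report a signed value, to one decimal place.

Nonresponse fraction = 1 − 0.57 = 0.43.
Bias = (nonresponse fraction) × (respondent percentage − nonrespondent percentage)
     = 0.43 × (20 − 52.4) = 0.43 × -32.4 = -13.932.

-13.9 percentage points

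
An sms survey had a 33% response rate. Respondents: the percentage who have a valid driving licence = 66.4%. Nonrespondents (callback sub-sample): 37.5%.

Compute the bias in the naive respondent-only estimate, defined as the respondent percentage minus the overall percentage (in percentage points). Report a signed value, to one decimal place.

+19.4 percentage points

Nonresponse fraction = 1 − 0.33 = 0.67.
Bias = (nonresponse fraction) × (respondent percentage − nonrespondent percentage)
     = 0.67 × (66.4 − 37.5) = 0.67 × 28.9 = 19.363.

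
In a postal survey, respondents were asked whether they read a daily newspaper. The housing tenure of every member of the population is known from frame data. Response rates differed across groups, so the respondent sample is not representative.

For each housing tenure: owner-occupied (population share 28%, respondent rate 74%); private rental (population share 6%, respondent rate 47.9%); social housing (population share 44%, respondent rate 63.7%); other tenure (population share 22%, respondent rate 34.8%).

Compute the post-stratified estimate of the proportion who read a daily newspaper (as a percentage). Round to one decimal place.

59.3%

Each cell contributes population-share × respondent value:
  owner-occupied: 0.28 × 74 = 20.72
  private rental: 0.06 × 47.9 = 2.874
  social housing: 0.44 × 63.7 = 28.028
  other tenure: 0.22 × 34.8 = 7.656
Post-stratified estimate = 59.278 → 59.3%.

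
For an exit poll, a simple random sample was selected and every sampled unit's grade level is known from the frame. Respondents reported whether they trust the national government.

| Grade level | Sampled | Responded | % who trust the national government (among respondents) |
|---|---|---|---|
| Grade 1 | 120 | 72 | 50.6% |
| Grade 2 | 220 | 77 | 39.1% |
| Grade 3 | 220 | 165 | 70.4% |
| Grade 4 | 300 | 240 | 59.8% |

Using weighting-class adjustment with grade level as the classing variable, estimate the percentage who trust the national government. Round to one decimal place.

Response rates by class: Grade 1 72/120 = 60%, Grade 2 77/220 = 35%, Grade 3 165/220 = 75%, Grade 4 240/300 = 80%.
Weighting each respondent by the inverse class response rate inflates each class back to its sampled size, so the class weight is n_sampled:
  Grade 1: 120 × 50.6 = 6072
  Grade 2: 220 × 39.1 = 8602
  Grade 3: 220 × 70.4 = 15488
  Grade 4: 300 × 59.8 = 17,940
Adjusted estimate = 48,102 / 860 = 55.9326 → 55.9%.

55.9%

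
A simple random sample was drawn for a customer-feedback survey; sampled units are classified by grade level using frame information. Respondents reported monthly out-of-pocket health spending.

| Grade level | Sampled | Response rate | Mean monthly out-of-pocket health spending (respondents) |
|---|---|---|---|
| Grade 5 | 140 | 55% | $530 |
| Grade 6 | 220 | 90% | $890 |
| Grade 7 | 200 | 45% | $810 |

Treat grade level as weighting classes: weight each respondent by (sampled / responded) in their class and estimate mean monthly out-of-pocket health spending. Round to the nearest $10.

$770

Inverse-response-rate weighting restores each class to its sampled count, so class totals weight by n_sampled:
  Grade 5: 140 × 530 = 74,200
  Grade 6: 220 × 890 = 195,800
  Grade 7: 200 × 810 = 162,000
Adjusted estimate = 432,000 / 560 = 771.429 → $770.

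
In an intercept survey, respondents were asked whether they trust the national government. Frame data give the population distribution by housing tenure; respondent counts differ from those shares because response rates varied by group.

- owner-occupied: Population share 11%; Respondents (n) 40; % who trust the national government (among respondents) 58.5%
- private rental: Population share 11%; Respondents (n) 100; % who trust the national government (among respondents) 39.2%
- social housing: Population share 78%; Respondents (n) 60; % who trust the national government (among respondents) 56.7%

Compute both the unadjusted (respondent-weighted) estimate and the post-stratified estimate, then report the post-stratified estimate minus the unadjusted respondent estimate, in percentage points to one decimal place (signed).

+6.7 percentage points

Naive respondent-only estimate (weights = respondent counts):
  (40/200)×58.5 + (100/200)×39.2 + (60/200)×56.7 = 48.31%
Reweighting by population housing tenure shares:
  0.11×58.5 + 0.11×39.2 + 0.78×56.7 = 54.973%
Difference = 54.973 − 48.31 = 6.663 pp.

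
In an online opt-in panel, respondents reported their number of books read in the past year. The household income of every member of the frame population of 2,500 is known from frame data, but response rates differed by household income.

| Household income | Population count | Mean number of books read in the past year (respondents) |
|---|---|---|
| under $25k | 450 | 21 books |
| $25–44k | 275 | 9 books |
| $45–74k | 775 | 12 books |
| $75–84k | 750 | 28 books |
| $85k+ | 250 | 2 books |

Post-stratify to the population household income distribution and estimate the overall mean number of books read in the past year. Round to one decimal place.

Each cell contributes population-share × respondent value:
  under $25k: (450/2,500) × 21 = 3.78
  $25–44k: (275/2,500) × 9 = 0.99
  $45–74k: (775/2,500) × 12 = 3.72
  $75–84k: (750/2,500) × 28 = 8.4
  $85k+: (250/2,500) × 2 = 0.2
Post-stratified estimate = 17.09 → 17.1.

17.1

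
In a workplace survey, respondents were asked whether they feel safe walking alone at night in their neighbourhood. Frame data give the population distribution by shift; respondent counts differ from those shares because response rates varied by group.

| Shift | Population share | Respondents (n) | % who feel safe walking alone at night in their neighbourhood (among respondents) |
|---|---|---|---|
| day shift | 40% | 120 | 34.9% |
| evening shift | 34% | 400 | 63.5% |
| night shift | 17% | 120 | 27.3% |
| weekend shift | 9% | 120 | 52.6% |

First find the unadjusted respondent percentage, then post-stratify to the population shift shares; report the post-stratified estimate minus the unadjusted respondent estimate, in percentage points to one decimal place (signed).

Without adjustment, the pooled respondent share is:
  (120/760)×34.9 + (400/760)×63.5 + (120/760)×27.3 + (120/760)×52.6 = 51.5474%
Post-stratifying to population shares instead:
  0.4×34.9 + 0.34×63.5 + 0.17×27.3 + 0.09×52.6 = 44.925%
Difference = 44.925 − 51.5474 = -6.6224 pp.

-6.6 percentage points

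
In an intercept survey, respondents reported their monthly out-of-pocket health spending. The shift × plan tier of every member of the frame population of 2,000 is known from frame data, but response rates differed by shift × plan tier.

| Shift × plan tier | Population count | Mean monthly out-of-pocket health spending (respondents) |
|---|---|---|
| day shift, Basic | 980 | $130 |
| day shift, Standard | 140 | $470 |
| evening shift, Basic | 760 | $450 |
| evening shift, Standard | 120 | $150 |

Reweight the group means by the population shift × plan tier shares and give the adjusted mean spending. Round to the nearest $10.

$280

Post-stratification weights by population share, not respondent share:
  day shift, Basic: (980/2,000) × 130 = 63.7
  day shift, Standard: (140/2,000) × 470 = 32.9
  evening shift, Basic: (760/2,000) × 450 = 171
  evening shift, Standard: (120/2,000) × 150 = 9
Post-stratified estimate = 276.6 → $280.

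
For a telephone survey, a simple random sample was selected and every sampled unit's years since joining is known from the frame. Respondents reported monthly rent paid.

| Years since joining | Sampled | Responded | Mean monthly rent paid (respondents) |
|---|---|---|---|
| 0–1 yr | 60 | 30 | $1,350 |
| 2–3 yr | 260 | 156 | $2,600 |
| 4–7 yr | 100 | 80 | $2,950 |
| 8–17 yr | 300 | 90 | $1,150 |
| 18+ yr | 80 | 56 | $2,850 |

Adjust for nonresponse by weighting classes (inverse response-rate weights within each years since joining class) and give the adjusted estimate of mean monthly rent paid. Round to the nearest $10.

$2,030

Response rates by class: 0–1 yr 30/60 = 50%, 2–3 yr 156/260 = 60%, 4–7 yr 80/100 = 80%, 8–17 yr 90/300 = 30%, 18+ yr 56/80 = 70%.
Each respondent's weight = sampled/responded in their class; summing within a class gives n_sampled, so:
  0–1 yr: 60 × 1350 = 81,000
  2–3 yr: 260 × 2600 = 676,000
  4–7 yr: 100 × 2950 = 295,000
  8–17 yr: 300 × 1150 = 345,000
  18+ yr: 80 × 2850 = 228,000
Adjusted estimate = 1,625,000 / 800 = 2031.25 → $2,030.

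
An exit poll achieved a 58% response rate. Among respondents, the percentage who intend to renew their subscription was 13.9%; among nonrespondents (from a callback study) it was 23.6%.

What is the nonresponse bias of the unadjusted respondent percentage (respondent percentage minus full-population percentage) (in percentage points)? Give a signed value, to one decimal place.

-4.1 percentage points

Nonresponse fraction = 1 − 0.58 = 0.42.
Bias = (nonresponse fraction) × (respondent percentage − nonrespondent percentage)
     = 0.42 × (13.9 − 23.6) = 0.42 × -9.7 = -4.074.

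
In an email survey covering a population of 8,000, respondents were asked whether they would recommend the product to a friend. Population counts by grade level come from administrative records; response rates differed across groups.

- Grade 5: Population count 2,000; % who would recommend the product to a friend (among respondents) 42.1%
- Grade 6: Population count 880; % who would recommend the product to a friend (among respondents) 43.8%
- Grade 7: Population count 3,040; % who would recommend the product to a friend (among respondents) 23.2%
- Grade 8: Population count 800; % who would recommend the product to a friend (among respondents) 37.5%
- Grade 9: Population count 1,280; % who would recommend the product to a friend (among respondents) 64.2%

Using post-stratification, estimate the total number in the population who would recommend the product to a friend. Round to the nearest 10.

3,050

Each cell contributes its population count × the respondent rate:
  Grade 5: 2,000 × 42.1% = 842
  Grade 6: 880 × 43.8% = 385.44
  Grade 7: 3,040 × 23.2% = 705.28
  Grade 8: 800 × 37.5% = 300
  Grade 9: 1,280 × 64.2% = 821.76
Estimated total = 3054.48 → 3,050.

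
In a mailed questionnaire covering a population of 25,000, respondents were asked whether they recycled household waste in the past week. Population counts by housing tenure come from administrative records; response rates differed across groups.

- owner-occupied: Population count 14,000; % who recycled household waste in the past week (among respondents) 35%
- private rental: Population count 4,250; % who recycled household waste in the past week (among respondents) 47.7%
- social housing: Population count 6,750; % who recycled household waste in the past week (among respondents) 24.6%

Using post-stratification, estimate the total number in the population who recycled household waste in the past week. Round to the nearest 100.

8,600

Estimated count per cell = population count × respondent percentage:
  owner-occupied: 14,000 × 35% = 4900
  private rental: 4,250 × 47.7% = 2027.25
  social housing: 6,750 × 24.6% = 1660.5
Estimated total = 8587.75 → 8,600.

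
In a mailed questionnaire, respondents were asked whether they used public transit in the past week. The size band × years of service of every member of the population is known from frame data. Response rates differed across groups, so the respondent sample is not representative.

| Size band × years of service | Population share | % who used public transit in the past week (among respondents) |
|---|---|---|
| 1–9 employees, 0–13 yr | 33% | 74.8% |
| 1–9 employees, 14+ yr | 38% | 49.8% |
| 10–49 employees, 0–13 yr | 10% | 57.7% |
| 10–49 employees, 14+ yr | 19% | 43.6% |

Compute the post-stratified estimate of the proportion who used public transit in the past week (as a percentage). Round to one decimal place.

Each cell contributes population-share × respondent value:
  1–9 employees, 0–13 yr: 0.33 × 74.8 = 24.684
  1–9 employees, 14+ yr: 0.38 × 49.8 = 18.924
  10–49 employees, 0–13 yr: 0.1 × 57.7 = 5.77
  10–49 employees, 14+ yr: 0.19 × 43.6 = 8.284
Post-stratified estimate = 57.662 → 57.7%.

57.7%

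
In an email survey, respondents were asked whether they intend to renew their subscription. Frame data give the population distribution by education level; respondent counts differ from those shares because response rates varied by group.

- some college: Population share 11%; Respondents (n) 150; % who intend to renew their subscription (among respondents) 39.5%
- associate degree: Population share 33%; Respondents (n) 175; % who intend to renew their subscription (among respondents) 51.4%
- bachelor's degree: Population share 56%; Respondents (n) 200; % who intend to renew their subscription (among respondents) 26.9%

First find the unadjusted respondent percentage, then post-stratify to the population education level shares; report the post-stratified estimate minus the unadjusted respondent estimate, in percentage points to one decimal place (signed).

-2.3 percentage points

Unadjusted (pooled respondent) estimate weights by respondent counts:
  (150/525)×39.5 + (175/525)×51.4 + (200/525)×26.9 = 38.6667%
Post-stratifying to population shares instead:
  0.11×39.5 + 0.33×51.4 + 0.56×26.9 = 36.371%
Difference = 36.371 − 38.6667 = -2.2957 pp.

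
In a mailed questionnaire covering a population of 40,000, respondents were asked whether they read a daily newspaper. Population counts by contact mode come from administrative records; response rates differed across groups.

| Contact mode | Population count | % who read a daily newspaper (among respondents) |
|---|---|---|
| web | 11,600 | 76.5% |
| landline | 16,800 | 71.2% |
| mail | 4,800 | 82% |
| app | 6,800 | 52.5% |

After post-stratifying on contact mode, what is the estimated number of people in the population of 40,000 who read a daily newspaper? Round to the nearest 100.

28,300

Estimated count per cell = population count × respondent percentage:
  web: 11,600 × 76.5% = 8874
  landline: 16,800 × 71.2% = 11961.6
  mail: 4,800 × 82% = 3936
  app: 6,800 × 52.5% = 3570
Estimated total = 28341.6 → 28,300.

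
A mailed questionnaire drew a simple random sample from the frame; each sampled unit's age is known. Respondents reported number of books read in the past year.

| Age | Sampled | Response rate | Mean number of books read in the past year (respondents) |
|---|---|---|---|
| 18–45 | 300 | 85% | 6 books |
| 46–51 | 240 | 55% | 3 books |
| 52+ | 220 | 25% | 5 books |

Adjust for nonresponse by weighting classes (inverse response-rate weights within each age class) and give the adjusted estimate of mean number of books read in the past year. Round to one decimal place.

Weighting each respondent by the inverse class response rate inflates each class back to its sampled size, so the class weight is n_sampled:
  18–45: 300 × 6 = 1800
  46–51: 240 × 3 = 720
  52+: 220 × 5 = 1100
Adjusted estimate = 3620 / 760 = 4.76316 → 4.8.

4.8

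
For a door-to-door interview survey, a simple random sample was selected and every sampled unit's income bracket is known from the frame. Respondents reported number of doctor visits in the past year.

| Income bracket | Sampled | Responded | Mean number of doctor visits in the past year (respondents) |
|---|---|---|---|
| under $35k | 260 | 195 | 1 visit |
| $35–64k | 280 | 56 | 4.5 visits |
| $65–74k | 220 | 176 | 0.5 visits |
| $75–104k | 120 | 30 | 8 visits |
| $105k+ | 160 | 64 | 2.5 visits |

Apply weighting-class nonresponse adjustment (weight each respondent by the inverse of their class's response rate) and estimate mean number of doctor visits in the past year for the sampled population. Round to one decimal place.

2.9

Response rates by class: under $35k 195/260 = 75%, $35–64k 56/280 = 20%, $65–74k 176/220 = 80%, $75–104k 30/120 = 25%, $105k+ 64/160 = 40%.
Each respondent's weight = sampled/responded in their class; summing within a class gives n_sampled, so:
  under $35k: 260 × 1 = 260
  $35–64k: 280 × 4.5 = 1260
  $65–74k: 220 × 0.5 = 110
  $75–104k: 120 × 8 = 960
  $105k+: 160 × 2.5 = 400
Adjusted estimate = 2990 / 1,040 = 2.875 → 2.9.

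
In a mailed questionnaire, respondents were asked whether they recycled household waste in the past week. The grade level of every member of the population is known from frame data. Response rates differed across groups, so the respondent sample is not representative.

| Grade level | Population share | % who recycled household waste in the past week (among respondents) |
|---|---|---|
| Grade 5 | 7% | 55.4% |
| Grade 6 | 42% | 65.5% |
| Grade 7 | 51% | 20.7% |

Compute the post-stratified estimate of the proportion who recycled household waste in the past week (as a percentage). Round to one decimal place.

41.9%

Reweight to the known grade level distribution:
  Grade 5: 0.07 × 55.4 = 3.878
  Grade 6: 0.42 × 65.5 = 27.51
  Grade 7: 0.51 × 20.7 = 10.557
Post-stratified estimate = 41.945 → 41.9%.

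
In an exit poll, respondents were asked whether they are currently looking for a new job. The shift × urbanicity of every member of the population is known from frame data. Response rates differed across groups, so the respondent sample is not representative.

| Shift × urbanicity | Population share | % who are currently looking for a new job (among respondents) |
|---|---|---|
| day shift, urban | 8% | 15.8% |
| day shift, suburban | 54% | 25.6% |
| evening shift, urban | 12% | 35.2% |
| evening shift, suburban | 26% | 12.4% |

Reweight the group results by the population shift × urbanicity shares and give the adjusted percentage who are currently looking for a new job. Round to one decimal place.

Post-stratification weights by population share, not respondent share:
  day shift, urban: 0.08 × 15.8 = 1.264
  day shift, suburban: 0.54 × 25.6 = 13.824
  evening shift, urban: 0.12 × 35.2 = 4.224
  evening shift, suburban: 0.26 × 12.4 = 3.224
Post-stratified estimate = 22.536 → 22.5%.

22.5%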